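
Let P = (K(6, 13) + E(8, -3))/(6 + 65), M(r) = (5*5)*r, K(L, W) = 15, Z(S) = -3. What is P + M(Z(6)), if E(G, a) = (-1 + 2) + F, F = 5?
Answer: -5304/71 ≈ -74.704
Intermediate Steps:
E(G, a) = 6 (E(G, a) = (-1 + 2) + 5 = 1 + 5 = 6)
M(r) = 25*r
P = 21/71 (P = (15 + 6)/(6 + 65) = 21/71 ≈ 0.29577)
P + M(Z(6)) = 21/71 + 25*(-3) = 21/71 - 75 = -5304/71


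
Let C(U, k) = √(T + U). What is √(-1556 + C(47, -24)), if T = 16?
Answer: √(-1556 + 3*√7) ≈ 39.345*I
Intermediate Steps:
C(U, k) = √(16 + U)
√(-1556 + C(47, -24)) = √(-1556 + √(16 + 47)) = √(-1556 + √63) = √(-1556 + 3*√7)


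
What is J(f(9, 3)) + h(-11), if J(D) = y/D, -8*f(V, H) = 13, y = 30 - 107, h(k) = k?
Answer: 473/13 ≈ 36.385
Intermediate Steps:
y = -77
f(V, H) = -13/8 (f(V, H) = -1/8*13 = -13/8)
J(D) = -77/D
J(f(9, 3)) + h(-11) = -77/(-13/8) - 11 = -77*(-8/13) - 11 = 616/13 - 11 = 473/13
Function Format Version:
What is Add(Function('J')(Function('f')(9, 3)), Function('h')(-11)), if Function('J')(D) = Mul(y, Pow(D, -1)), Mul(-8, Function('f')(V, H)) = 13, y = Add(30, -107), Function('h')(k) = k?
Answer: Rational(473, 13) ≈ 36.385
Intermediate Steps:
y = -77
Function('f')(V, H) = Rational(-13, 8) (Function('f')(V, H) = Mul(Rational(-1, 8), 13) = Rational(-13, 8))
Function('J')(D) = Mul(-77, Pow(D, -1))
Add(Function('J')(Function('f')(9, 3)), Function('h')(-11)) = Add(Mul(-77, Pow(Rational(-13, 8), -1)), -11) = Add(Mul(-77, Rational(-8, 13)), -11) = Add(Rational(616, 13), -11) = Rational(473, 13)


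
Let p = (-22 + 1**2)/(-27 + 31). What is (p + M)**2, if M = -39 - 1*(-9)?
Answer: 19881/16 ≈ 1242.6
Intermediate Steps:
M = -30 (M = -39 + 9 = -30)
p = -21/4 (p = (-22 + 1)/4 = -21*1/4 = -21/4 ≈ -5.2500)
(p + M)**2 = (-21/4 - 30)**2 = (-141/4)**2 = 19881/16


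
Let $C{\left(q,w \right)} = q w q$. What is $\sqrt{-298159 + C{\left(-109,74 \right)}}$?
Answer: $\sqrt{581035} \approx 762.26$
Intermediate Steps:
$C{\left(q,w \right)} = w q^{2}$
$\sqrt{-298159 + C{\left(-109,74 \right)}} = \sqrt{-298159 + 74 \left(-109\right)^{2}} = \sqrt{-298159 + 74 \cdot 11881} = \sqrt{-298159 + 879194} = \sqrt{581035}$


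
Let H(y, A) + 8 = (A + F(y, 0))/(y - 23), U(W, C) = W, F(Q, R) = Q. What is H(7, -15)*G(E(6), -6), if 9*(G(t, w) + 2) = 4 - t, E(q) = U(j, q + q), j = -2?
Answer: 10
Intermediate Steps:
H(y, A) = -8 + (A + y)/(-23 + y) (H(y, A) = -8 + (A + y)/(y - 23) = -8 + (A + y)/(-23 + y))
E(q) = -2
G(t, w) = -14/9 - t/9 (G(t, w) = -2 + (4 - t)/9 = -2 + (4/9 - t/9) = -14/9 - t/9)
H(7, -15)*G(E(6), -6) = ((184 - 15 - 7*7)/(-23 + 7))*(-14/9 - ⅑*(-2)) = ((184 - 15 - 49)/(-16))*(-14/9 + 2/9) = -1/16*120*(-4/3) = -15/2*(-4/3) = 10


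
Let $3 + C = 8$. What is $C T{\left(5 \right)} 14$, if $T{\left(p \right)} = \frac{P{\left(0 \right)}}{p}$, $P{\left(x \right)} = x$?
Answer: $0$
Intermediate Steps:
$C = 5$ ($C = -3 + 8 = 5$)
$T{\left(p \right)} = 0$ ($T{\left(p \right)} = \frac{0}{p} = 0$)
$C T{\left(5 \right)} 14 = 5 \cdot 0 \cdot 14 = 0 \cdot 14 = 0$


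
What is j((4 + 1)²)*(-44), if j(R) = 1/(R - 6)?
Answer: -44/19 ≈ -2.3158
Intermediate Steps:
j(R) = 1/(-6 + R)
j((4 + 1)²)*(-44) = -44/(-6 + (4 + 1)²) = -44/(-6 + 5²) = -44/(-6 + 25) = -44/19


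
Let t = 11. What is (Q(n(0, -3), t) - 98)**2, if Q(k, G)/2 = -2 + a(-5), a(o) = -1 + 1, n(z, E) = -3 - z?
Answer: 10404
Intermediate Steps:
a(o) = 0
Q(k, G) = -4 (Q(k, G) = 2*(-2 + 0) = 2*(-2) = -4)
(Q(n(0, -3), t) - 98)**2 = (-4 - 98)**2 = (-102)**2 = 10404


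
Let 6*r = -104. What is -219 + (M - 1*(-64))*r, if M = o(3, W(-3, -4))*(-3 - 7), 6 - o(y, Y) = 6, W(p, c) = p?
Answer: -3985/3 ≈ -1328.3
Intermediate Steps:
r = -52/3 (r = (⅙)*(-104) = -52/3 ≈ -17.333)
o(y, Y) = 0 (o(y, Y) = 6 - 1*6 = 6 - 6 = 0)
M = 0 (M = 0*(-3 - 7) = 0*(-10) = 0)
-219 + (M - 1*(-64))*r = -219 + (0 - 1*(-64))*(-52/3) = -219 + (0 + 64)*(-52/3) = -219 + 64*(-52/3) = -219 - 3328/3 = -3985/3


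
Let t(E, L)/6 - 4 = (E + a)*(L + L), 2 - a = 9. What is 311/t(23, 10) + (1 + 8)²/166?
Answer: 104545/161352 ≈ 0.64793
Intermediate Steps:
a = -7 (a = 2 - 1*9 = 2 - 9 = -7)
t(E, L) = 24 + 12*L*(-7 + E) (t(E, L) = 24 + 6*((E - 7)*(L + L)) = 24 + 6*((-7 + E)*(2*L)) = 24 + 6*(2*L*(-7 + E)) = 24 + 12*L*(-7 + E))
311/t(23, 10) + (1 + 8)²/166 = 311/(24 - 84*10 + 12*23*10) + (1 + 8)²/166 = 311/(24 - 840 + 2760) + 9²*(1/166) = 311/1944 + 81*(1/166) = 311*(1/1944) + 81/166 = 311/1944 + 81/166 = 104545/161352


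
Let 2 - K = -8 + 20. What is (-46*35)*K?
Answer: 16100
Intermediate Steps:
K = -10 (K = 2 - (-8 + 20) = 2 - 1*12 = 2 - 12 = -10)
(-46*35)*K = -46*35*(-10) = -1610*(-10) = 16100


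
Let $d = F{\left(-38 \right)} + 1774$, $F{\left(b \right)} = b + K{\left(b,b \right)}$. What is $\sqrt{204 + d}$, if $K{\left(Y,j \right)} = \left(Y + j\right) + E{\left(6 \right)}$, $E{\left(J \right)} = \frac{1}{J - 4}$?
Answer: $\frac{\sqrt{7458}}{2} \approx 43.18$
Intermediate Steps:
$E{\left(J \right)} = \frac{1}{-4 + J}$
$K{\left(Y,j \right)} = \frac{1}{2} + Y + j$ ($K{\left(Y,j \right)} = \left(Y + j\right) + \frac{1}{-4 + 6} = \left(Y + j\right) + \frac{1}{2} = \frac{1}{2} + Y + j$)
$F{\left(b \right)} = \frac{1}{2} + 3 b$ ($F{\left(b \right)} = b + \left(\frac{1}{2} + b + b\right) = b + \left(\frac{1}{2} + 2 b\right) = \frac{1}{2} + 3 b$)
$d = \frac{3321}{2}$ ($d = \left(\frac{1}{2} + 3 \left(-38\right)\right) + 1774 = \left(\frac{1}{2} - 114\right) + 1774 = - \frac{227}{2} + 1774 = \frac{3321}{2} \approx 1660.5$)
$\sqrt{204 + d} = \sqrt{204 + \frac{3321}{2}} = \sqrt{\frac{3729}{2}} = \frac{\sqrt{7458}}{2}$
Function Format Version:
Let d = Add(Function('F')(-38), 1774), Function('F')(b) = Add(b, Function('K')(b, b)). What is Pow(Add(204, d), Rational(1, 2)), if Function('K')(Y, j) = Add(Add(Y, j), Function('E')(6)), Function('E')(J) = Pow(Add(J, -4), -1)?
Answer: Mul(Rational(1, 2), Pow(7458, Rational(1, 2))) ≈ 43.180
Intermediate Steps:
Function('E')(J) = Pow(Add(-4, J), -1)
Function('K')(Y, j) = Add(Rational(1, 2), Y, j) (Function('K')(Y, j) = Add(Add(Y, j), Pow(Add(-4, 6), -1)) = Add(Add(Y, j), Pow(2, -1)) = Add(Add(Y, j), Rational(1, 2)) = Add(Rational(1, 2), Y, j))
Function('F')(b) = Add(Rational(1, 2), Mul(3, b)) (Function('F')(b) = Add(b, Add(Rational(1, 2), b, b)) = Add(b, Add(Rational(1, 2), Mul(2, b))) = Add(Rational(1, 2), Mul(3, b)))
d = Rational(3321, 2) (d = Add(Add(Rational(1, 2), Mul(3, -38)), 1774) = Add(Add(Rational(1, 2), -114), 1774) = Add(Rational(-227, 2), 1774) = Rational(3321, 2) ≈ 1660.5)
Pow(Add(204, d), Rational(1, 2)) = Pow(Add(204, Rational(3321, 2)), Rational(1, 2)) = Pow(Rational(3729, 2), Rational(1, 2)) = Mul(Rational(1, 2), Pow(7458, Rational(1, 2)))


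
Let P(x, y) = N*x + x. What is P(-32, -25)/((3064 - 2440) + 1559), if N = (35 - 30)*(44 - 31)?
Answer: -2112/2183 ≈ -0.96748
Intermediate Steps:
N = 65 (N = 5*13 = 65)
P(x, y) = 66*x (P(x, y) = 65*x + x = 66*x)
P(-32, -25)/((3064 - 2440) + 1559) = (66*(-32))/((3064 - 2440) + 1559) = -2112/(624 + 1559) = -2112/2183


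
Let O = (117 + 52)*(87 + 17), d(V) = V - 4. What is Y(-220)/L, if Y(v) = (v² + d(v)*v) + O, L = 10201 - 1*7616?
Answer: 115256/2585 ≈ 44.586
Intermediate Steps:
d(V) = -4 + V
O = 17576 (O = 169*104 = 17576)
L = 2585 (L = 10201 - 7616 = 2585)
Y(v) = 17576 + v² + v*(-4 + v) (Y(v) = (v² + (-4 + v)*v) + 17576 = (v² + v*(-4 + v)) + 17576 = 17576 + v² + v*(-4 + v))
Y(-220)/L = (17576 + (-220)² - 220*(-4 - 220))/2585 = (17576 + 48400 - 220*(-224))*(1/2585) = (17576 + 48400 + 49280)*(1/2585) = 115256*(1/2585) = 115256/2585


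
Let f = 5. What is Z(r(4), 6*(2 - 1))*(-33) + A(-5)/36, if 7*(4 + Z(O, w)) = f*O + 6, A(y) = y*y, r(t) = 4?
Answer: 2551/252 ≈ 10.123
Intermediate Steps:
A(y) = y**2
Z(O, w) = -22/7 + 5*O/7 (Z(O, w) = -4 + (5*O + 6)/7 = -4 + (6 + 5*O)/7 = -4 + (6/7 + 5*O/7) = -22/7 + 5*O/7)
Z(r(4), 6*(2 - 1))*(-33) + A(-5)/36 = (-22/7 + (5/7)*4)*(-33) + (-5)**2/36 = (-22/7 + 20/7)*(-33) + 25*(1/36) = -2/7*(-33) + 25/36 = 66/7 + 25/36 = 2551/252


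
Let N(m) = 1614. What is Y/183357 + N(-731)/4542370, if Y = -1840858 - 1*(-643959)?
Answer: -2718231086216/416437668045 ≈ -6.5273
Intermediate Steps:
Y = -1196899 (Y = -1840858 + 643959 = -1196899)
Y/183357 + N(-731)/4542370 = -1196899/183357 + 1614/4542370 = -1196899*1/183357 + 1614*(1/4542370) = -1196899/183357 + 807/2271185 = -2718231086216/416437668045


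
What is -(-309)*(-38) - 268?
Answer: -12010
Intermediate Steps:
-(-309)*(-38) - 268 = -309*38 - 268 = -11742 - 268 = -12010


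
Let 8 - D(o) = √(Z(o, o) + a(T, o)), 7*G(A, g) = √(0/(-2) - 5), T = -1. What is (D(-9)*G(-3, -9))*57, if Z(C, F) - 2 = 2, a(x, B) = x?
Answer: 57*I*√5*(8 - √3)/7 ≈ 114.13*I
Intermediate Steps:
G(A, g) = I*√5/7 (G(A, g) = √(0/(-2) - 5)/7 = √(0*(-½) - 5)/7 = √(0 - 5)/7 = √(-5)/7 = (I*√5)/7 = I*√5/7)
Z(C, F) = 4 (Z(C, F) = 2 + 2 = 4)
D(o) = 8 - √3 (D(o) = 8 - √(4 - 1) = 8 - √3)
(D(-9)*G(-3, -9))*57 = ((8 - √3)*(I*√5/7))*57 = (I*√5*(8 - √3)/7)*57 = 57*I*√5*(8 - √3)/7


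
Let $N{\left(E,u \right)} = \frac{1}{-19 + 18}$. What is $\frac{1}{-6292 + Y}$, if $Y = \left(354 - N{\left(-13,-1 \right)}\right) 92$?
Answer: $\frac{1}{26368} \approx 3.7925 \cdot 10^{-5}$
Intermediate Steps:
$N{\left(E,u \right)} = -1$ ($N{\left(E,u \right)} = \frac{1}{-1} = -1$)
$Y = 32660$ ($Y = \left(354 - -1\right) 92 = \left(354 + 1\right) 92 = 355 \cdot 92 = 32660$)
$\frac{1}{-6292 + Y} = \frac{1}{-6292 + 32660} = \frac{1}{26368}$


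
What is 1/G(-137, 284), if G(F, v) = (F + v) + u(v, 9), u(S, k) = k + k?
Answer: 1/165 ≈ 0.0060606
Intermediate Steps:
u(S, k) = 2*k
G(F, v) = 18 + F + v (G(F, v) = (F + v) + 2*9 = (F + v) + 18 = 18 + F + v)
1/G(-137, 284) = 1/(18 - 137 + 284) = 1/165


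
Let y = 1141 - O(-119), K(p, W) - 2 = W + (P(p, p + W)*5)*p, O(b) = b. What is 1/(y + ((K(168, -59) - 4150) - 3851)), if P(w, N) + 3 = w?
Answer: 1/131802 ≈ 7.5871e-6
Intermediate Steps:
P(w, N) = -3 + w
K(p, W) = 2 + W + p*(-15 + 5*p) (K(p, W) = 2 + (W + ((-3 + p)*5)*p) = 2 + (W + (-15 + 5*p)*p) = 2 + (W + p*(-15 + 5*p)) = 2 + W + p*(-15 + 5*p))
y = 1260 (y = 1141 - 1*(-119) = 1141 + 119 = 1260)
1/(y + ((K(168, -59) - 4150) - 3851)) = 1/(1260 + (((2 - 59 + 5*168*(-3 + 168)) - 4150) - 3851)) = 1/(1260 + (((2 - 59 + 5*168*165) - 4150) - 3851)) = 1/(1260 + (((2 - 59 + 138600) - 4150) - 3851)) = 1/(1260 + ((138543 - 4150) - 3851)) = 1/(1260 + (134393 - 3851)) = 1/(1260 + 130542) = 1/131802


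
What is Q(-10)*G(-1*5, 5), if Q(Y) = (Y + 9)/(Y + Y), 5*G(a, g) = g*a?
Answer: -1/4 ≈ -0.25000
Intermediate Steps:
G(a, g) = a*g/5 (G(a, g) = (g*a)/5 = (a*g)/5 = a*g/5)
Q(Y) = (9 + Y)/(2*Y) (Q(Y) = (9 + Y)/((2*Y)) = (9 + Y)*(1/(2*Y)) = (9 + Y)/(2*Y))
Q(-10)*G(-1*5, 5) = ((1/2)*(9 - 10)/(-10))*((1/5)*(-1*5)*5) = ((1/2)*(-1/10)*(-1))*((1/5)*(-5)*5) = (1/20)*(-5) = -1/4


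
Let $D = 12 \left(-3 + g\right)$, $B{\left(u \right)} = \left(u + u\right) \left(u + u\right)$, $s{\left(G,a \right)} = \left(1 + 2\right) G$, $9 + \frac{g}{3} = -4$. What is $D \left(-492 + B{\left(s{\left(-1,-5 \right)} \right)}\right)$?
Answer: $229824$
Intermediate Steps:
$g = -39$ ($g = -27 + 3 \left(-4\right) = -27 - 12 = -39$)
$s{\left(G,a \right)} = 3 G$
$B{\left(u \right)} = 4 u^{2}$ ($B{\left(u \right)} = 2 u 2 u = 4 u^{2}$)
$D = -504$ ($D = 12 \left(-3 - 39\right) = 12 \left(-42\right) = -504$)
$D \left(-492 + B{\left(s{\left(-1,-5 \right)} \right)}\right) = - 504 \left(-492 + 4 \left(3 \left(-1\right)\right)^{2}\right) = - 504 \left(-492 + 4 \left(-3\right)^{2}\right) = - 504 \left(-492 + 4 \cdot 9\right) = - 504 \left(-492 + 36\right) = \left(-504\right) \left(-456\right) = 229824$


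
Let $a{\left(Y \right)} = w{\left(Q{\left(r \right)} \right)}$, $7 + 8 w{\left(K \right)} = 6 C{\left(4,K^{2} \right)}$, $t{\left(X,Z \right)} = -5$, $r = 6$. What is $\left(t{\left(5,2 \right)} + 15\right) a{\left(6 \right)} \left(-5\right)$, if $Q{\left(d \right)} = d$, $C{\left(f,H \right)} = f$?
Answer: $- \frac{425}{4} \approx -106.25$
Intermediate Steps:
$w{\left(K \right)} = \frac{17}{8}$ ($w{\left(K \right)} = - \frac{7}{8} + \frac{6 \cdot 4}{8} = - \frac{7}{8} + \frac{1}{8} \cdot 24 = - \frac{7}{8} + 3 = \frac{17}{8}$)
$a{\left(Y \right)} = \frac{17}{8}$
$\left(t{\left(5,2 \right)} + 15\right) a{\left(6 \right)} \left(-5\right) = \left(-5 + 15\right) \frac{17}{8} \left(-5\right) = 10 \left(- \frac{85}{8}\right) = - \frac{425}{4}$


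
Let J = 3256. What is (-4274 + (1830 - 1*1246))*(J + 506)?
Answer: -13881780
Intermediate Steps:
(-4274 + (1830 - 1*1246))*(J + 506) = (-4274 + (1830 - 1*1246))*(3256 + 506) = (-4274 + (1830 - 1246))*3762 = (-4274 + 584)*3762 = -3690*3762 = -13881780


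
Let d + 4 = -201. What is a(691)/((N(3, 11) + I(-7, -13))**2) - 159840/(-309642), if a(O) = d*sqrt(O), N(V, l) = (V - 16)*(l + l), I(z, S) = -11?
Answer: 26640/51607 - 205*sqrt(691)/88209 ≈ 0.45512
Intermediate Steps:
d = -205 (d = -4 - 201 = -205)
N(V, l) = 2*l*(-16 + V) (N(V, l) = (-16 + V)*(2*l) = 2*l*(-16 + V))
a(O) = -205*sqrt(O)
a(691)/((N(3, 11) + I(-7, -13))**2) - 159840/(-309642) = (-205*sqrt(691))/((2*11*(-16 + 3) - 11)**2) - 159840/(-309642) = (-205*sqrt(691))/((2*11*(-13) - 11)**2) - 159840*(-1/309642) = (-205*sqrt(691))/((-286 - 11)**2) + 26640/51607 = (-205*sqrt(691))/((-297)**2) + 26640/51607 = -205*sqrt(691)/88209 + 26640/51607 = 26640/51607 - 205*sqrt(691)/88209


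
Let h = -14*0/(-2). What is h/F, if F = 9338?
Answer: 0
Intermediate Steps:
h = 0 (h = 0*(-½) = 0)
h/F = 0/9338 = 0*(1/9338) = 0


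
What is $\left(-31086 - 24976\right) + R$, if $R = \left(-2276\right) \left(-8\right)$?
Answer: $-37854$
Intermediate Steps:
$R = 18208$
$\left(-31086 - 24976\right) + R = \left(-31086 - 24976\right) + 18208 = -56062 + 18208 = -37854$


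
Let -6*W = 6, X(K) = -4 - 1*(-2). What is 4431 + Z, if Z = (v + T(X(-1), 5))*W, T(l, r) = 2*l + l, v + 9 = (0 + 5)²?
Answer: 4421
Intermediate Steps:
v = 16 (v = -9 + (0 + 5)² = -9 + 5² = -9 + 25 = 16)
X(K) = -2 (X(K) = -4 + 2 = -2)
W = -1 (W = -⅙*6 = -1)
T(l, r) = 3*l
Z = -10 (Z = (16 + 3*(-2))*(-1) = (16 - 6)*(-1) = 10*(-1) = -10)
4431 + Z = 4431 - 10 = 4421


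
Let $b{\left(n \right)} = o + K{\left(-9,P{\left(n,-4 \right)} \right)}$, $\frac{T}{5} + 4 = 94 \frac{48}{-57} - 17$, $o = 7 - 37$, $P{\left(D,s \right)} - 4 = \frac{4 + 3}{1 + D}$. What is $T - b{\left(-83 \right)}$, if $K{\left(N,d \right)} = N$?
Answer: $- \frac{8774}{19} \approx -461.79$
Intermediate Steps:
$P{\left(D,s \right)} = 4 + \frac{7}{1 + D}$ ($P{\left(D,s \right)} = 4 + \frac{4 + 3}{1 + D} = 4 + \frac{7}{1 + D}$)
$o = -30$
$T = - \frac{9515}{19}$ ($T = -20 + 5 \left(94 \frac{48}{-57} - 17\right) = -20 + 5 \left(94 \cdot 48 \left(- \frac{1}{57}\right) - 17\right) = -20 + 5 \left(94 \left(- \frac{16}{19}\right) - 17\right) = -20 + 5 \left(- \frac{1504}{19} - 17\right) = -20 + 5 \left(- \frac{1827}{19}\right) = -20 - \frac{9135}{19} = - \frac{9515}{19} \approx -500.79$)
$b{\left(n \right)} = -39$ ($b{\left(n \right)} = -30 - 9 = -39$)
$T - b{\left(-83 \right)} = - \frac{9515}{19} - -39 = - \frac{9515}{19} + 39 = - \frac{8774}{19}$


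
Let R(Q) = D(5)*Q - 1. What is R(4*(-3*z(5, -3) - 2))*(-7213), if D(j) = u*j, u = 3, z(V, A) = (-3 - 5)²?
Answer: 83966533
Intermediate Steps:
z(V, A) = 64 (z(V, A) = (-8)² = 64)
D(j) = 3*j
R(Q) = -1 + 15*Q (R(Q) = (3*5)*Q - 1 = 15*Q - 1 = -1 + 15*Q)
R(4*(-3*z(5, -3) - 2))*(-7213) = (-1 + 15*(4*(-3*64 - 2)))*(-7213) = (-1 + 15*(4*(-192 - 2)))*(-7213) = (-1 + 15*(4*(-194)))*(-7213) = (-1 + 15*(-776))*(-7213) = (-1 - 11640)*(-7213) = -11641*(-7213) = 83966533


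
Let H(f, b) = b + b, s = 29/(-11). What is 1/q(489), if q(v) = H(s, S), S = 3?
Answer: 1/6 ≈ 0.16667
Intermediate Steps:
s = -29/11 (s = 29*(-1/11) = -29/11 ≈ -2.6364)
H(f, b) = 2*b
q(v) = 6 (q(v) = 2*3 = 6)
1/q(489) = 1/6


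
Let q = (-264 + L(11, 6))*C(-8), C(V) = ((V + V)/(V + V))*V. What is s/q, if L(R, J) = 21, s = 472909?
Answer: 472909/1944 ≈ 243.27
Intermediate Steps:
C(V) = V (C(V) = ((2*V)/((2*V)))*V = ((2*V)*(1/(2*V)))*V = 1*V = V)
q = 1944 (q = (-264 + 21)*(-8) = -243*(-8) = 1944)
s/q = 472909/1944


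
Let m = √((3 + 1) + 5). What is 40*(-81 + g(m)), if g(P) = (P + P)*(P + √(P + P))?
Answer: -2520 + 240*√6 ≈ -1932.1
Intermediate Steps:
m = 3 (m = √(4 + 5) = √9 = 3)
g(P) = 2*P*(P + √2*√P) (g(P) = (2*P)*(P + √(2*P)) = (2*P)*(P + √2*√P) = 2*P*(P + √2*√P))
40*(-81 + g(m)) = 40*(-81 + (2*3² + 2*√2*3^(3/2))) = 40*(-81 + (2*9 + 2*√2*(3*√3))) = 40*(-81 + (18 + 6*√6)) = 40*(-63 + 6*√6) = -2520 + 240*√6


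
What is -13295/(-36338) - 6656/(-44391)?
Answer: 832044073/1613080158 ≈ 0.51581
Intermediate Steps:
-13295/(-36338) - 6656/(-44391) = -13295*(-1/36338) - 6656*(-1/44391) = 13295/36338 + 6656/44391 = 832044073/1613080158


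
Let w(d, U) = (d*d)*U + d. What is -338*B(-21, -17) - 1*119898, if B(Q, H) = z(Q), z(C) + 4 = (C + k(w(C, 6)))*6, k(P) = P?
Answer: -5399458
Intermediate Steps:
w(d, U) = d + U*d**2 (w(d, U) = d**2*U + d = U*d**2 + d = d + U*d**2)
z(C) = -4 + 6*C + 6*C*(1 + 6*C) (z(C) = -4 + (C + C*(1 + 6*C))*6 = -4 + (6*C + 6*C*(1 + 6*C)) = -4 + 6*C + 6*C*(1 + 6*C))
B(Q, H) = -4 + 12*Q + 36*Q**2
-338*B(-21, -17) - 1*119898 = -338*(-4 + 12*(-21) + 36*(-21)**2) - 1*119898 = -338*(-4 - 252 + 36*441) - 119898 = -338*(-4 - 252 + 15876) - 119898 = -338*15620 - 119898 = -5279560 - 119898 = -5399458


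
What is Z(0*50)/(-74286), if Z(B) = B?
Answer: 0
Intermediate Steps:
Z(0*50)/(-74286) = (0*50)/(-74286) = 0*(-1/74286) = 0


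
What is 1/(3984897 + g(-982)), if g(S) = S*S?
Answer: 1/4949221 ≈ 2.0205e-7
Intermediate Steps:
g(S) = S²
1/(3984897 + g(-982)) = 1/(3984897 + (-982)²) = 1/(3984897 + 964324) = 1/4949221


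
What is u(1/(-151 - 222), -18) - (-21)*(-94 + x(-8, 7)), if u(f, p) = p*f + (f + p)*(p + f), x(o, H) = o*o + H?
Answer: -22101368/139129 ≈ -158.86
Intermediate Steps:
x(o, H) = H + o² (x(o, H) = o² + H = H + o²)
u(f, p) = (f + p)² + f*p (u(f, p) = f*p + (f + p)*(f + p) = f*p + (f + p)² = (f + p)² + f*p)
u(1/(-151 - 222), -18) - (-21)*(-94 + x(-8, 7)) = ((1/(-151 - 222) - 18)² - 18/(-151 - 222)) - (-21)*(-94 + (7 + (-8)²)) = ((1/(-373) - 18)² - 18/(-373)) - (-21)*(-94 + (7 + 64)) = ((-1/373 - 18)² - 1/373*(-18)) - (-21)*(-94 + 71) = ((-6715/373)² + 18/373) - (-21)*(-23) = (45091225/139129 + 18/373) - 1*483 = 45097939/139129 - 483 = -22101368/139129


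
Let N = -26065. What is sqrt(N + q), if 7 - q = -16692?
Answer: I*sqrt(9366) ≈ 96.778*I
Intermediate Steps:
q = 16699 (q = 7 - 1*(-16692) = 7 + 16692 = 16699)
sqrt(N + q) = sqrt(-26065 + 16699) = sqrt(-9366) = I*sqrt(9366)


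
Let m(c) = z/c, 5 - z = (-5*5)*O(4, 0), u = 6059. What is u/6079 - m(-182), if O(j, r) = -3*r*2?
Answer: 1133133/1106378 ≈ 1.0242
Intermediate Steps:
O(j, r) = -6*r
z = 5 (z = 5 - (-5*5)*(-6*0) = 5 - (-25)*0 = 5 - 1*0 = 5 + 0 = 5)
m(c) = 5/c
u/6079 - m(-182) = 6059/6079 - 5/(-182) = 6059*(1/6079) - 5*(-1)/182 = 6059/6079 - 1*(-5/182) = 6059/6079 + 5/182 = 1133133/1106378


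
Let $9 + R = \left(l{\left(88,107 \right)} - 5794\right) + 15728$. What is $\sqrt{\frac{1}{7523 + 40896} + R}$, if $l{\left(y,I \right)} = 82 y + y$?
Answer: $\frac{2 \sqrt{10097915021222}}{48419} \approx 131.26$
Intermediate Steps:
$l{\left(y,I \right)} = 83 y$
$R = 17229$ ($R = -9 + \left(\left(83 \cdot 88 - 5794\right) + 15728\right) = -9 + \left(\left(7304 - 5794\right) + 15728\right) = -9 + \left(1510 + 15728\right) = -9 + 17238 = 17229$)
$\sqrt{\frac{1}{7523 + 40896} + R} = \sqrt{\frac{1}{7523 + 40896} + 17229} = \sqrt{\frac{1}{48419} + 17229} = \sqrt{\frac{834210952}{48419}} = \frac{2 \sqrt{10097915021222}}{48419}$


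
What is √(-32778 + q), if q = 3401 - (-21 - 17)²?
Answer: 7*I*√629 ≈ 175.56*I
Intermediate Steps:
q = 1957 (q = 3401 - 1*(-38)² = 3401 - 1*1444 = 3401 - 1444 = 1957)
√(-32778 + q) = √(-32778 + 1957) = √(-30821) = 7*I*√629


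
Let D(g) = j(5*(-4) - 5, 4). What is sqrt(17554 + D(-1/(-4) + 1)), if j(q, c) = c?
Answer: sqrt(17558) ≈ 132.51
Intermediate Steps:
D(g) = 4
sqrt(17554 + D(-1/(-4) + 1)) = sqrt(17554 + 4) = sqrt(17558)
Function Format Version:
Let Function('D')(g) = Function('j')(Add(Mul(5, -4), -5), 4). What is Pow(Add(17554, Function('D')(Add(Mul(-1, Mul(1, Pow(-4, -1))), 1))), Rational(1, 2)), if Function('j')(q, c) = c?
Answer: Pow(17558, Rational(1, 2)) ≈ 132.51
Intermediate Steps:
Function('D')(g) = 4
Pow(Add(17554, Function('D')(Add(Mul(-1, Mul(1, Pow(-4, -1))), 1))), Rational(1, 2)) = Pow(Add(17554, 4), Rational(1, 2)) = Pow(17558, Rational(1, 2))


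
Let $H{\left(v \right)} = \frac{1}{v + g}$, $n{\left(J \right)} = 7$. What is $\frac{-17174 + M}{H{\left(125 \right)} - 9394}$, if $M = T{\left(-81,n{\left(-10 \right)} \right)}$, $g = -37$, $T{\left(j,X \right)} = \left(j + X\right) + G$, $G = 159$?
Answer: $\frac{1503832}{826671} \approx 1.8191$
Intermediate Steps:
$T{\left(j,X \right)} = 159 + X + j$ ($T{\left(j,X \right)} = \left(j + X\right) + 159 = \left(X + j\right) + 159 = 159 + X + j$)
$M = 85$ ($M = 159 + 7 - 81 = 85$)
$H{\left(v \right)} = \frac{1}{-37 + v}$ ($H{\left(v \right)} = \frac{1}{v - 37} = \frac{1}{-37 + v}$)
$\frac{-17174 + M}{H{\left(125 \right)} - 9394} = \frac{-17174 + 85}{\frac{1}{-37 + 125} - 9394} = - \frac{17089}{\frac{1}{88} - 9394} = - \frac{17089}{- \frac{826671}{88}} = \left(-17089\right) \left(- \frac{88}{826671}\right) = \frac{1503832}{826671}$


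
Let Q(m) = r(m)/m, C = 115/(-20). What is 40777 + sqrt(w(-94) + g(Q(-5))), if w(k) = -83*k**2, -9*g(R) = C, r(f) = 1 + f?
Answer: 40777 + I*sqrt(26401945)/6 ≈ 40777.0 + 856.38*I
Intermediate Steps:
C = -23/4 (C = 115*(-1/20) = -23/4 ≈ -5.7500)
Q(m) = (1 + m)/m
g(R) = 23/36 (g(R) = -1/9*(-23/4) = 23/36)
40777 + sqrt(w(-94) + g(Q(-5))) = 40777 + sqrt(-83*(-94)**2 + 23/36) = 40777 + sqrt(-83*8836 + 23/36) = 40777 + sqrt(-733388 + 23/36) = 40777 + sqrt(-26401945/36) = 40777 + I*sqrt(26401945)/6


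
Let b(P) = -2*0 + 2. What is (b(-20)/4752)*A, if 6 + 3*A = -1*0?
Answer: -1/1188 ≈ -0.00084175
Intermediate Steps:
A = -2 (A = -2 + (-1*0)/3 = -2 + (⅓)*0 = -2 + 0 = -2)
b(P) = 2 (b(P) = 0 + 2 = 2)
(b(-20)/4752)*A = (2/4752)*(-2) = (2*(1/4752))*(-2) = (1/2376)*(-2) = -1/1188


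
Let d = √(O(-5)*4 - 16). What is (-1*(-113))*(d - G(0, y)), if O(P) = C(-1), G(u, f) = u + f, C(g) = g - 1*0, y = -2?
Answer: 226 + 226*I*√5 ≈ 226.0 + 505.35*I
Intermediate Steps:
C(g) = g (C(g) = g + 0 = g)
G(u, f) = f + u
O(P) = -1
d = 2*I*√5 (d = √(-1*4 - 16) = √(-4 - 16) = √(-20) = 2*I*√5 ≈ 4.4721*I)
(-1*(-113))*(d - G(0, y)) = (-1*(-113))*(2*I*√5 - (-2 + 0)) = 113*(2*I*√5 - 1*(-2)) = 113*(2*I*√5 + 2) = 113*(2 + 2*I*√5) = 226 + 226*I*√5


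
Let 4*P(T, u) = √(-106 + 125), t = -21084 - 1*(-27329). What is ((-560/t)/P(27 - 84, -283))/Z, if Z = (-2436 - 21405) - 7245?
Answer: 224*√19/368850933 ≈ 2.6471e-6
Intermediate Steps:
Z = -31086 (Z = -23841 - 7245 = -31086)
t = 6245 (t = -21084 + 27329 = 6245)
P(T, u) = √19/4 (P(T, u) = √(-106 + 125)/4 = √19/4)
((-560/t)/P(27 - 84, -283))/Z = ((-560/6245)/((√19/4)))/(-31086) = ((-560*1/6245)*(4*√19/19))*(-1/31086) = -448*√19/23731*(-1/31086) = 224*√19/368850933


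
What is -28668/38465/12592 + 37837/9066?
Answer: 2290767434659/548891088060 ≈ 4.1734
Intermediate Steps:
-28668/38465/12592 + 37837/9066 = -28668*1/38465*(1/12592) + 37837*(1/9066) = -28668/38465*1/12592 + 37837/9066 = -7167/121087820 + 37837/9066 = 2290767434659/548891088060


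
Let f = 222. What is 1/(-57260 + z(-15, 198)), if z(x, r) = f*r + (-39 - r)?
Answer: -1/13541 ≈ -7.3850e-5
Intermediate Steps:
z(x, r) = -39 + 221*r (z(x, r) = 222*r + (-39 - r) = -39 + 221*r)
1/(-57260 + z(-15, 198)) = 1/(-57260 + (-39 + 221*198)) = 1/(-57260 + (-39 + 43758)) = 1/(-57260 + 43719) = 1/(-13541) = -1/13541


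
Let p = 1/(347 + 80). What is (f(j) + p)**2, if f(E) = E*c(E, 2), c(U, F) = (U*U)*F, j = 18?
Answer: 24805669119841/182329 ≈ 1.3605e+8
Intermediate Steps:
c(U, F) = F*U**2 (c(U, F) = U**2*F = F*U**2)
f(E) = 2*E**3 (f(E) = E*(2*E**2) = 2*E**3)
p = 1/427 ≈ 0.0023419
(f(j) + p)**2 = (2*18**3 + 1/427)**2 = (2*5832 + 1/427)**2 = (11664 + 1/427)**2 = (4980529/427)**2 = 24805669119841/182329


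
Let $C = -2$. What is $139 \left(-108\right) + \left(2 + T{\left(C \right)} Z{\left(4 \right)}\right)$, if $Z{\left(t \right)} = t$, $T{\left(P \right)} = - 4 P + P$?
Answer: $-14986$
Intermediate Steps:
$T{\left(P \right)} = - 3 P$
$139 \left(-108\right) + \left(2 + T{\left(C \right)} Z{\left(4 \right)}\right) = 139 \left(-108\right) + \left(2 + \left(-3\right) \left(-2\right) 4\right) = -15012 + \left(2 + 6 \cdot 4\right) = -15012 + \left(2 + 24\right) = -15012 + 26 = -14986$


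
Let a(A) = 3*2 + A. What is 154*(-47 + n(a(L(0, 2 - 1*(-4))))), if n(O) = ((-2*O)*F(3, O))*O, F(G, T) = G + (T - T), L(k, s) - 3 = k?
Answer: -82082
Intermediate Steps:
L(k, s) = 3 + k
a(A) = 6 + A
F(G, T) = G (F(G, T) = G + 0 = G)
n(O) = -6*O**2 (n(O) = (-2*O*3)*O = (-6*O)*O = -6*O**2)
154*(-47 + n(a(L(0, 2 - 1*(-4))))) = 154*(-47 - 6*(6 + (3 + 0))**2) = 154*(-47 - 6*(6 + 3)**2) = 154*(-47 - 6*9**2) = 154*(-47 - 6*81) = 154*(-47 - 486) = 154*(-533) = -82082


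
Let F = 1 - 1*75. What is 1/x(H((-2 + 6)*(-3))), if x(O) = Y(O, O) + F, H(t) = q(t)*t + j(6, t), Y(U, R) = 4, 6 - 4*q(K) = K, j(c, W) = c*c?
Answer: -1/70 ≈ -0.014286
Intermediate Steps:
j(c, W) = c²
q(K) = 3/2 - K/4
H(t) = 36 + t*(3/2 - t/4) (H(t) = (3/2 - t/4)*t + 6² = t*(3/2 - t/4) + 36 = 36 + t*(3/2 - t/4))
F = -74 (F = 1 - 75 = -74)
x(O) = -70 (x(O) = 4 - 74 = -70)
1/x(H((-2 + 6)*(-3))) = 1/(-70) = -1/70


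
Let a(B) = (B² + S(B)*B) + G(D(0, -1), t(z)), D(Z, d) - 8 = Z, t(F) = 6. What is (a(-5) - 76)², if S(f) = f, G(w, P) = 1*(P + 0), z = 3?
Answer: 400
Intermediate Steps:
D(Z, d) = 8 + Z
G(w, P) = P (G(w, P) = 1*P = P)
a(B) = 6 + 2*B² (a(B) = (B² + B*B) + 6 = (B² + B²) + 6 = 2*B² + 6 = 6 + 2*B²)
(a(-5) - 76)² = ((6 + 2*(-5)²) - 76)² = ((6 + 2*25) - 76)² = ((6 + 50) - 76)² = (56 - 76)² = (-20)² = 400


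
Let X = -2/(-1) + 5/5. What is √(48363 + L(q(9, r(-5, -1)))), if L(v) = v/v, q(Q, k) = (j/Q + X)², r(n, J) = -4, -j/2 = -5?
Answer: 2*√12091 ≈ 219.92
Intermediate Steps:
j = 10 (j = -2*(-5) = 10)
X = 3 (X = -2*(-1) + 5*(⅕) = 2 + 1 = 3)
q(Q, k) = (3 + 10/Q)² (q(Q, k) = (10/Q + 3)² = (3 + 10/Q)²)
L(v) = 1
√(48363 + L(q(9, r(-5, -1)))) = √(48363 + 1) = √48364 = 2*√12091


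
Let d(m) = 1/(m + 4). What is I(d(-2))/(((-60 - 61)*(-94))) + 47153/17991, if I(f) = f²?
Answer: 2145290879/818518536 ≈ 2.6209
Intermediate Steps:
d(m) = 1/(4 + m)
I(d(-2))/(((-60 - 61)*(-94))) + 47153/17991 = (1/(4 - 2))²/(((-60 - 61)*(-94))) + 47153/17991 = (1/2)²/((-121*(-94))) + 47153*(1/17991) = (½)²/11374 + 47153/17991 = (¼)*(1/11374) + 47153/17991 = 1/45496 + 47153/17991 = 2145290879/818518536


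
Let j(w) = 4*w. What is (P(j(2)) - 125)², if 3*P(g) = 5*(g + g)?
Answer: 87025/9 ≈ 9669.4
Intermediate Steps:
P(g) = 10*g/3 (P(g) = (5*(g + g))/3 = (5*(2*g))/3 = (10*g)/3 = 10*g/3)
(P(j(2)) - 125)² = (10*(4*2)/3 - 125)² = ((10/3)*8 - 125)² = (80/3 - 125)² = (-295/3)² = 87025/9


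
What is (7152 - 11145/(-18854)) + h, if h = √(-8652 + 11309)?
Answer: 134854953/18854 + √2657 ≈ 7204.1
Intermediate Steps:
h = √2657 ≈ 51.546
(7152 - 11145/(-18854)) + h = (7152 - 11145/(-18854)) + √2657 = (7152 - 11145*(-1/18854)) + √2657 = (7152 + 11145/18854) + √2657 = 134854953/18854 + √2657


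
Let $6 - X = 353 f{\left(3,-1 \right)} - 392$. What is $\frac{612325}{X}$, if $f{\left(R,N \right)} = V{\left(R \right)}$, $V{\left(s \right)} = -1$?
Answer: $\frac{612325}{751} \approx 815.35$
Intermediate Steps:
$f{\left(R,N \right)} = -1$
$X = 751$ ($X = 6 - \left(353 \left(-1\right) - 392\right) = 6 - \left(-353 - 392\right) = 6 - -745 = 6 + 745 = 751$)
$\frac{612325}{X} = \frac{612325}{751}$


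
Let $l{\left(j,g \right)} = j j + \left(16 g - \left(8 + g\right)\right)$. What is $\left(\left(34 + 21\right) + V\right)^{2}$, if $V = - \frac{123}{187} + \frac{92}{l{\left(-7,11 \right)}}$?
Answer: $\frac{1113632762944}{370986121} \approx 3001.8$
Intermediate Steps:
$l{\left(j,g \right)} = -8 + j^{2} + 15 g$ ($l{\left(j,g \right)} = j^{2} + \left(-8 + 15 g\right) = -8 + j^{2} + 15 g$)
$V = - \frac{4067}{19261}$ ($V = - \frac{123}{187} + \frac{92}{-8 + \left(-7\right)^{2} + 15 \cdot 11} = \left(-123\right) \frac{1}{187} + \frac{92}{-8 + 49 + 165} = - \frac{123}{187} + \frac{92}{206} = - \frac{123}{187} + 92 \cdot \frac{1}{206} = - \frac{123}{187} + \frac{46}{103} = - \frac{4067}{19261} \approx -0.21115$)
$\left(\left(34 + 21\right) + V\right)^{2} = \left(\left(34 + 21\right) - \frac{4067}{19261}\right)^{2} = \left(55 - \frac{4067}{19261}\right)^{2} = \left(\frac{1055288}{19261}\right)^{2} = \frac{1113632762944}{370986121}$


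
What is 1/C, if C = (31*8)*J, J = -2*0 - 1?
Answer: -1/248 ≈ -0.0040323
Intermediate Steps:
J = -1 (J = 0 - 1 = -1)
C = -248 (C = (31*8)*(-1) = 248*(-1) = -248)
1/C = 1/(-248) = -1/248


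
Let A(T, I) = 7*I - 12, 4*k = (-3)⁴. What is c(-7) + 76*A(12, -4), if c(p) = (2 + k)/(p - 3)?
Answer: -121689/40 ≈ -3042.2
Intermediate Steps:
k = 81/4 (k = (¼)*(-3)⁴ = (¼)*81 = 81/4 ≈ 20.250)
A(T, I) = -12 + 7*I
c(p) = 89/(4*(-3 + p)) (c(p) = (2 + 81/4)/(p - 3) = 89/(4*(-3 + p)))
c(-7) + 76*A(12, -4) = 89/(4*(-3 - 7)) + 76*(-12 + 7*(-4)) = (89/4)/(-10) + 76*(-12 - 28) = (89/4)*(-⅒) + 76*(-40) = -89/40 - 3040 = -121689/40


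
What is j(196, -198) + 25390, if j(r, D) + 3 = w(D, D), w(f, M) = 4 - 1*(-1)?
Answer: 25392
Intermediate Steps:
w(f, M) = 5 (w(f, M) = 4 + 1 = 5)
j(r, D) = 2 (j(r, D) = -3 + 5 = 2)
j(196, -198) + 25390 = 2 + 25390 = 25392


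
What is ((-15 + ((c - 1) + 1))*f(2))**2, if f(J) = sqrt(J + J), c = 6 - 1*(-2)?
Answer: 196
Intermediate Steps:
c = 8 (c = 6 + 2 = 8)
f(J) = sqrt(2)*sqrt(J) (f(J) = sqrt(2*J) = sqrt(2)*sqrt(J))
((-15 + ((c - 1) + 1))*f(2))**2 = ((-15 + ((8 - 1) + 1))*(sqrt(2)*sqrt(2)))**2 = ((-15 + (7 + 1))*2)**2 = ((-15 + 8)*2)**2 = (-7*2)**2 = (-14)**2 = 196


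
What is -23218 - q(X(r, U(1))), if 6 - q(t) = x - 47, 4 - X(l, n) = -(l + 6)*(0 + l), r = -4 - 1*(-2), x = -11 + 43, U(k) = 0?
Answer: -23239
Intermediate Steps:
x = 32
r = -2 (r = -4 + 2 = -2)
X(l, n) = 4 + l*(6 + l) (X(l, n) = 4 - (-1)*(l + 6)*(0 + l) = 4 - (-1)*(6 + l)*l = 4 - (-1)*l*(6 + l) = 4 + l*(6 + l))
q(t) = 21 (q(t) = 6 - (32 - 47) = 6 - 1*(-15) = 6 + 15 = 21)
-23218 - q(X(r, U(1))) = -23218 - 1*21 = -23218 - 21 = -23239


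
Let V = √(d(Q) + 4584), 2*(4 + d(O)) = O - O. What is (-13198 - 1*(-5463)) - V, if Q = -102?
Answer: -7735 - 2*√1145 ≈ -7802.7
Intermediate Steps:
d(O) = -4 (d(O) = -4 + (O - O)/2 = -4 + (½)*0 = -4 + 0 = -4)
V = 2*√1145 (V = √(-4 + 4584) = √4580 = 2*√1145 ≈ 67.676)
(-13198 - 1*(-5463)) - V = (-13198 - 1*(-5463)) - 2*√1145 = (-13198 + 5463) - 2*√1145 = -7735 - 2*√1145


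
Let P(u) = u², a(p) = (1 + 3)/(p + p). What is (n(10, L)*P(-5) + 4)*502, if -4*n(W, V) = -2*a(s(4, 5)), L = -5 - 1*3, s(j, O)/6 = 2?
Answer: 18323/6 ≈ 3053.8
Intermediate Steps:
s(j, O) = 12 (s(j, O) = 6*2 = 12)
a(p) = 2/p (a(p) = 4/((2*p)) = 4*(1/(2*p)) = 2/p)
L = -8 (L = -5 - 3 = -8)
n(W, V) = 1/12 (n(W, V) = -(-1)*2/12/2 = -(-1)*2*(1/12)/2 = -(-1)/(2*6) = -¼*(-⅓) = 1/12)
(n(10, L)*P(-5) + 4)*502 = ((1/12)*(-5)² + 4)*502 = ((1/12)*25 + 4)*502 = (25/12 + 4)*502 = (73/12)*502 = 18323/6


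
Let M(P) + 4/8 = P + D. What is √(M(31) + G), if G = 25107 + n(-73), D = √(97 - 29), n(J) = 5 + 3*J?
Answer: √(99694 + 8*√17)/2 ≈ 157.90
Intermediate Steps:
D = 2*√17 (D = √68 = 2*√17 ≈ 8.2462)
M(P) = -½ + P + 2*√17 (M(P) = -½ + (P + 2*√17) = -½ + P + 2*√17)
G = 24893 (G = 25107 + (5 + 3*(-73)) = 25107 + (5 - 219) = 25107 - 214 = 24893)
√(M(31) + G) = √((-½ + 31 + 2*√17) + 24893) = √((61/2 + 2*√17) + 24893) = √(49847/2 + 2*√17)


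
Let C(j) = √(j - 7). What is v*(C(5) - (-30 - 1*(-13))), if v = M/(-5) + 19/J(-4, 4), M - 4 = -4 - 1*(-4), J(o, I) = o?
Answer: -1887/20 - 111*I*√2/20 ≈ -94.35 - 7.8489*I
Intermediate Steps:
M = 4 (M = 4 + (-4 - 1*(-4)) = 4 + (-4 + 4) = 4 + 0 = 4)
C(j) = √(-7 + j)
v = -111/20 (v = 4/(-5) + 19/(-4) = 4*(-⅕) + 19*(-¼) = -⅘ - 19/4 = -111/20 ≈ -5.5500)
v*(C(5) - (-30 - 1*(-13))) = -111*(√(-7 + 5) - (-30 - 1*(-13)))/20 = -111*(√(-2) - (-30 + 13))/20 = -111*(I*√2 - 1*(-17))/20 = -111*(I*√2 + 17)/20 = -111*(17 + I*√2)/20 = -1887/20 - 111*I*√2/20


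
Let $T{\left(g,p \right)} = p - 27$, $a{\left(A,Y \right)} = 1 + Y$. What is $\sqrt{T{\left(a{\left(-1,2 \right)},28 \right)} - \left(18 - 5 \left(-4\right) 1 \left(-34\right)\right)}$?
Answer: $\sqrt{663} \approx 25.749$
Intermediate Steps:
$T{\left(g,p \right)} = -27 + p$
$\sqrt{T{\left(a{\left(-1,2 \right)},28 \right)} - \left(18 - 5 \left(-4\right) 1 \left(-34\right)\right)} = \sqrt{\left(-27 + 28\right) - \left(18 - 5 \left(-4\right) 1 \left(-34\right)\right)} = \sqrt{1 - \left(18 - \left(-20\right) 1 \left(-34\right)\right)} = \sqrt{1 - -662} = \sqrt{1 + \left(680 - 18\right)} = \sqrt{1 + 662} = \sqrt{663}$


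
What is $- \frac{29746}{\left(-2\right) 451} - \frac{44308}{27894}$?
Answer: $\frac{197442277}{6290097} \approx 31.389$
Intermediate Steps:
$- \frac{29746}{\left(-2\right) 451} - \frac{44308}{27894} = - \frac{29746}{-902} - \frac{22154}{13947} = \left(-29746\right) \left(- \frac{1}{902}\right) - \frac{22154}{13947} = \frac{14873}{451} - \frac{22154}{13947} = \frac{197442277}{6290097}$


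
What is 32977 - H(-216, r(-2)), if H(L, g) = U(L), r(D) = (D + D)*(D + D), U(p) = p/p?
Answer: 32976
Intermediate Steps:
U(p) = 1
r(D) = 4*D² (r(D) = (2*D)*(2*D) = 4*D²)
H(L, g) = 1
32977 - H(-216, r(-2)) = 32977 - 1*1 = 32977 - 1 = 32976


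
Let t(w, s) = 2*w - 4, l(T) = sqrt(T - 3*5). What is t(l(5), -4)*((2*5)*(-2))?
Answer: 80 - 40*I*sqrt(10) ≈ 80.0 - 126.49*I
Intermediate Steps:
l(T) = sqrt(-15 + T) (l(T) = sqrt(T - 15) = sqrt(-15 + T))
t(w, s) = -4 + 2*w
t(l(5), -4)*((2*5)*(-2)) = (-4 + 2*sqrt(-15 + 5))*((2*5)*(-2)) = (-4 + 2*sqrt(-10))*(10*(-2)) = (-4 + 2*(I*sqrt(10)))*(-20) = (-4 + 2*I*sqrt(10))*(-20) = 80 - 40*I*sqrt(10)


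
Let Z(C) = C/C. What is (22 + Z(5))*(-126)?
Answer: -2898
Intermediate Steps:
Z(C) = 1
(22 + Z(5))*(-126) = (22 + 1)*(-126) = 23*(-126) = -2898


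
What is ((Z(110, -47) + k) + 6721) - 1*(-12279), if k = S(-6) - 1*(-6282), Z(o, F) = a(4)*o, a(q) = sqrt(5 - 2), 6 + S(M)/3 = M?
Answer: 25246 + 110*sqrt(3) ≈ 25437.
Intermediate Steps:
S(M) = -18 + 3*M
a(q) = sqrt(3)
Z(o, F) = o*sqrt(3) (Z(o, F) = sqrt(3)*o = o*sqrt(3))
k = 6246 (k = (-18 + 3*(-6)) - 1*(-6282) = (-18 - 18) + 6282 = -36 + 6282 = 6246)
((Z(110, -47) + k) + 6721) - 1*(-12279) = ((110*sqrt(3) + 6246) + 6721) - 1*(-12279) = ((6246 + 110*sqrt(3)) + 6721) + 12279 = (12967 + 110*sqrt(3)) + 12279 = 25246 + 110*sqrt(3)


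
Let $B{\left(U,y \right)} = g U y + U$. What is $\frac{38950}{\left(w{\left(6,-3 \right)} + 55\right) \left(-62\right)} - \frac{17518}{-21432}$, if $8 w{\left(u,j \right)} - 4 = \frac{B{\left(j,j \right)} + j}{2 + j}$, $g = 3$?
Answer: $- \frac{580327}{52452} \approx -11.064$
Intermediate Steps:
$B{\left(U,y \right)} = U + 3 U y$ ($B{\left(U,y \right)} = 3 U y + U = U + 3 U y$)
$w{\left(u,j \right)} = \frac{1}{2} + \frac{j + j \left(1 + 3 j\right)}{8 \left(2 + j\right)}$ ($w{\left(u,j \right)} = \frac{1}{2} + \frac{\left(j \left(1 + 3 j\right) + j\right) \frac{1}{2 + j}}{8} = \frac{1}{2} + \frac{\left(j + j \left(1 + 3 j\right)\right) \frac{1}{2 + j}}{8} = \frac{1}{2} + \frac{\frac{1}{2 + j} \left(j + j \left(1 + 3 j\right)\right)}{8} = \frac{1}{2} + \frac{j + j \left(1 + 3 j\right)}{8 \left(2 + j\right)}$)
$\frac{38950}{\left(w{\left(6,-3 \right)} + 55\right) \left(-62\right)} - \frac{17518}{-21432} = \frac{38950}{\left(\frac{8 + 3 \left(-3\right)^{2} + 6 \left(-3\right)}{8 \left(2 - 3\right)} + 55\right) \left(-62\right)} - \frac{17518}{-21432} = \frac{38950}{\left(\frac{8 + 3 \cdot 9 - 18}{8 \left(-1\right)} + 55\right) \left(-62\right)} - - \frac{461}{564} = \frac{38950}{\left(\frac{1}{8} \left(-1\right) \left(8 + 27 - 18\right) + 55\right) \left(-62\right)} + \frac{461}{564} = \frac{38950}{\left(\frac{1}{8} \left(-1\right) 17 + 55\right) \left(-62\right)} + \frac{461}{564} = \frac{38950}{\left(- \frac{17}{8} + 55\right) \left(-62\right)} + \frac{461}{564} = \frac{38950}{\frac{423}{8} \left(-62\right)} + \frac{461}{564} = \frac{38950}{- \frac{13113}{4}} + \frac{461}{564} = 38950 \left(- \frac{4}{13113}\right) + \frac{461}{564} = - \frac{155800}{13113} + \frac{461}{564} = - \frac{580327}{52452}$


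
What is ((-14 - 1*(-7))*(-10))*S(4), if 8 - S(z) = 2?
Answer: 420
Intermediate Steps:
S(z) = 6 (S(z) = 8 - 1*2 = 8 - 2 = 6)
((-14 - 1*(-7))*(-10))*S(4) = ((-14 - 1*(-7))*(-10))*6 = ((-14 + 7)*(-10))*6 = -7*(-10)*6 = 70*6 = 420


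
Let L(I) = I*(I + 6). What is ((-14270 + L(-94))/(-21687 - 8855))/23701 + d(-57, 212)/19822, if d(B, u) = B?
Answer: -20571018169/7174334461162 ≈ -0.0028673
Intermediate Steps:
L(I) = I*(6 + I)
((-14270 + L(-94))/(-21687 - 8855))/23701 + d(-57, 212)/19822 = ((-14270 - 94*(6 - 94))/(-21687 - 8855))/23701 - 57/19822 = ((-14270 - 94*(-88))/(-30542))*(1/23701) - 57*1/19822 = ((-14270 + 8272)*(-1/30542))*(1/23701) - 57/19822 = -5998*(-1/30542)*(1/23701) - 57/19822 = (2999/15271)*(1/23701) - 57/19822 = 2999/361937971 - 57/19822 = -20571018169/7174334461162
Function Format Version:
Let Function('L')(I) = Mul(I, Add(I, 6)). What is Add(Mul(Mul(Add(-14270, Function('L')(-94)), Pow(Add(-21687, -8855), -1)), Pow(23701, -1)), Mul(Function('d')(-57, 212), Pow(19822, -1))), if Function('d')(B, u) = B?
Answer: Rational(-20571018169, 7174334461162) ≈ -0.0028673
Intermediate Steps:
Function('L')(I) = Mul(I, Add(6, I))
Add(Mul(Mul(Add(-14270, Function('L')(-94)), Pow(Add(-21687, -8855), -1)), Pow(23701, -1)), Mul(Function('d')(-57, 212), Pow(19822, -1))) = Add(Mul(Mul(Add(-14270, Mul(-94, Add(6, -94))), Pow(Add(-21687, -8855), -1)), Pow(23701, -1)), Mul(-57, Pow(19822, -1))) = Add(Mul(Mul(Add(-14270, Mul(-94, -88)), Pow(-30542, -1)), Rational(1, 23701)), Mul(-57, Rational(1, 19822))) = Add(Mul(Mul(Add(-14270, 8272), Rational(-1, 30542)), Rational(1, 23701)), Rational(-57, 19822)) = Add(Mul(Mul(-5998, Rational(-1, 30542)), Rational(1, 23701)), Rational(-57, 19822)) = Add(Mul(Rational(2999, 15271), Rational(1, 23701)), Rational(-57, 19822)) = Add(Rational(2999, 361937971), Rational(-57, 19822)) = Rational(-20571018169, 7174334461162)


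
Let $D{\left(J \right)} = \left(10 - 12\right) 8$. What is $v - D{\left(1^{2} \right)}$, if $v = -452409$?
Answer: $-452393$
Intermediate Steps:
$D{\left(J \right)} = -16$ ($D{\left(J \right)} = \left(-2\right) 8 = -16$)
$v - D{\left(1^{2} \right)} = -452409 - -16 = -452409 + 16 = -452393$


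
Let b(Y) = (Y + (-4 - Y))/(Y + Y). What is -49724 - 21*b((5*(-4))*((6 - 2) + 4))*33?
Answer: -3978613/80 ≈ -49733.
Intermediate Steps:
b(Y) = -2/Y (b(Y) = -4*1/(2*Y) = -2/Y)
-49724 - 21*b((5*(-4))*((6 - 2) + 4))*33 = -49724 - 21*(-2*(-1/(20*((6 - 2) + 4))))*33 = -49724 - 21*(-2*(-1/(20*(4 + 4))))*33 = -49724 - 21*(-2/((-20*8)))*33 = -49724 - 21*(-2/(-160))*33 = -49724 - 21*(-2*(-1/160))*33 = -49724 - 21*(1/80)*33 = -49724 - 21*33/80 = -49724 - 1*693/80 = -49724 - 693/80 = -3978613/80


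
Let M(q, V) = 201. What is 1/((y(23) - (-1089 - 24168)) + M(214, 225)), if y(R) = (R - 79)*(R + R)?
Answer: 1/22882 ≈ 4.3702e-5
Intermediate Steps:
y(R) = 2*R*(-79 + R) (y(R) = (-79 + R)*(2*R) = 2*R*(-79 + R))
1/((y(23) - (-1089 - 24168)) + M(214, 225)) = 1/((2*23*(-79 + 23) - (-1089 - 24168)) + 201) = 1/((2*23*(-56) - 1*(-25257)) + 201) = 1/((-2576 + 25257) + 201) = 1/(22681 + 201) = 1/22882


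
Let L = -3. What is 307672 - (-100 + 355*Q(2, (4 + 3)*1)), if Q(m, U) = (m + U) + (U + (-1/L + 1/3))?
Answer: 905566/3 ≈ 3.0186e+5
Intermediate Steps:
Q(m, U) = ⅔ + m + 2*U (Q(m, U) = (m + U) + (U + (-1/(-3) + 1/3)) = (U + m) + (U + (-1*(-⅓) + 1*(⅓))) = (U + m) + (U + (⅓ + ⅓)) = (U + m) + (U + ⅔) = (U + m) + (⅔ + U) = ⅔ + m + 2*U)
307672 - (-100 + 355*Q(2, (4 + 3)*1)) = 307672 - (-100 + 355*(⅔ + 2 + 2*((4 + 3)*1))) = 307672 - (-100 + 355*(⅔ + 2 + 2*(7*1))) = 307672 - (-100 + 355*(⅔ + 2 + 2*7)) = 307672 - (-100 + 355*(⅔ + 2 + 14)) = 307672 - (-100 + 355*(50/3)) = 307672 - (-100 + 17750/3) = 307672 - 1*17450/3 = 307672 - 17450/3 = 905566/3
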